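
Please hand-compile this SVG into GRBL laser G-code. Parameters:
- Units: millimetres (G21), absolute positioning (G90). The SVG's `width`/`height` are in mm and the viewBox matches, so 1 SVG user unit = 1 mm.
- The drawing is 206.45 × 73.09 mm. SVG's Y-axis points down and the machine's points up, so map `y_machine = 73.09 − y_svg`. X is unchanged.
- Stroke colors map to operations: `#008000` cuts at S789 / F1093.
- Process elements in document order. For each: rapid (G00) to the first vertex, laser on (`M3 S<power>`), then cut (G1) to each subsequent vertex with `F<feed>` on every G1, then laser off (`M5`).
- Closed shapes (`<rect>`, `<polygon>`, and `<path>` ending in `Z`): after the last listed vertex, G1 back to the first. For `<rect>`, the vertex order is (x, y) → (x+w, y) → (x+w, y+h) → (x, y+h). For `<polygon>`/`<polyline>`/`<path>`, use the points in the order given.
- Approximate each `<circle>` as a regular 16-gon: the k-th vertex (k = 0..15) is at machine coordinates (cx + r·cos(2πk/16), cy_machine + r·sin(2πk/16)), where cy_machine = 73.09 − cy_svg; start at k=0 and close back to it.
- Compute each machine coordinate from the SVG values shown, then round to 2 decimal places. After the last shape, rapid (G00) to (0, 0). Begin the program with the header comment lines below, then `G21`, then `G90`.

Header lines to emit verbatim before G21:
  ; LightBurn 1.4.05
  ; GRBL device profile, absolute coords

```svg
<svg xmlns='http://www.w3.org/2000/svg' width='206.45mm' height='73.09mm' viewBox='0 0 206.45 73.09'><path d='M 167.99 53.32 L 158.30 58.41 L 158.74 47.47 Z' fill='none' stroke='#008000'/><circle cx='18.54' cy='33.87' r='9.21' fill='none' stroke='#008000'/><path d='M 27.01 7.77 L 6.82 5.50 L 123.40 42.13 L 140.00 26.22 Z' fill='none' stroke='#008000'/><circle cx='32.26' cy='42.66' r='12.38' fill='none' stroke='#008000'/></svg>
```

1 u = 1 mm; y_m = 73.09 − y.

[1] `<path>` regular polygon, #008000→cut S789 F1093: (167.99,19.77) → (158.30,14.68) → (158.74,25.62) → (167.99,19.77) (closed)

[2] `<circle>` circle, #008000→cut S789 F1093: (27.75,39.22) → (27.05,42.74) → (25.05,45.73) → (22.06,47.73) → (18.54,48.43) → (15.02,47.73) → (12.03,45.73) → (10.03,42.74) → (9.33,39.22) → (10.03,35.70) → (12.03,32.71) → (15.02,30.71) → (18.54,30.01) → (22.06,30.71) → (25.05,32.71) → (27.05,35.70) → (27.75,39.22) (closed)

[3] `<path>` closed polygon, #008000→cut S789 F1093: (27.01,65.32) → (6.82,67.59) → (123.40,30.96) → (140.00,46.87) → (27.01,65.32) (closed)

[4] `<circle>` circle, #008000→cut S789 F1093: (44.64,30.43) → (43.70,35.17) → (41.01,39.18) → (37.00,41.87) → (32.26,42.81) → (27.52,41.87) → (23.51,39.18) → (20.82,35.17) → (19.88,30.43) → (20.82,25.69) → (23.51,21.68) → (27.52,18.99) → (32.26,18.05) → (37.00,18.99) → (41.01,21.68) → (43.70,25.69) → (44.64,30.43) (closed)

; LightBurn 1.4.05
; GRBL device profile, absolute coords
G21
G90
G00 X167.99 Y19.77
M3 S789
G1 X158.30 Y14.68 F1093
G1 X158.74 Y25.62 F1093
G1 X167.99 Y19.77 F1093
M5
G00 X27.75 Y39.22
M3 S789
G1 X27.05 Y42.74 F1093
G1 X25.05 Y45.73 F1093
G1 X22.06 Y47.73 F1093
G1 X18.54 Y48.43 F1093
G1 X15.02 Y47.73 F1093
G1 X12.03 Y45.73 F1093
G1 X10.03 Y42.74 F1093
G1 X9.33 Y39.22 F1093
G1 X10.03 Y35.70 F1093
G1 X12.03 Y32.71 F1093
G1 X15.02 Y30.71 F1093
G1 X18.54 Y30.01 F1093
G1 X22.06 Y30.71 F1093
G1 X25.05 Y32.71 F1093
G1 X27.05 Y35.70 F1093
G1 X27.75 Y39.22 F1093
M5
G00 X27.01 Y65.32
M3 S789
G1 X6.82 Y67.59 F1093
G1 X123.40 Y30.96 F1093
G1 X140.00 Y46.87 F1093
G1 X27.01 Y65.32 F1093
M5
G00 X44.64 Y30.43
M3 S789
G1 X43.70 Y35.17 F1093
G1 X41.01 Y39.18 F1093
G1 X37.00 Y41.87 F1093
G1 X32.26 Y42.81 F1093
G1 X27.52 Y41.87 F1093
G1 X23.51 Y39.18 F1093
G1 X20.82 Y35.17 F1093
G1 X19.88 Y30.43 F1093
G1 X20.82 Y25.69 F1093
G1 X23.51 Y21.68 F1093
G1 X27.52 Y18.99 F1093
G1 X32.26 Y18.05 F1093
G1 X37.00 Y18.99 F1093
G1 X41.01 Y21.68 F1093
G1 X43.70 Y25.69 F1093
G1 X44.64 Y30.43 F1093
M5
G00 X0.00 Y0.00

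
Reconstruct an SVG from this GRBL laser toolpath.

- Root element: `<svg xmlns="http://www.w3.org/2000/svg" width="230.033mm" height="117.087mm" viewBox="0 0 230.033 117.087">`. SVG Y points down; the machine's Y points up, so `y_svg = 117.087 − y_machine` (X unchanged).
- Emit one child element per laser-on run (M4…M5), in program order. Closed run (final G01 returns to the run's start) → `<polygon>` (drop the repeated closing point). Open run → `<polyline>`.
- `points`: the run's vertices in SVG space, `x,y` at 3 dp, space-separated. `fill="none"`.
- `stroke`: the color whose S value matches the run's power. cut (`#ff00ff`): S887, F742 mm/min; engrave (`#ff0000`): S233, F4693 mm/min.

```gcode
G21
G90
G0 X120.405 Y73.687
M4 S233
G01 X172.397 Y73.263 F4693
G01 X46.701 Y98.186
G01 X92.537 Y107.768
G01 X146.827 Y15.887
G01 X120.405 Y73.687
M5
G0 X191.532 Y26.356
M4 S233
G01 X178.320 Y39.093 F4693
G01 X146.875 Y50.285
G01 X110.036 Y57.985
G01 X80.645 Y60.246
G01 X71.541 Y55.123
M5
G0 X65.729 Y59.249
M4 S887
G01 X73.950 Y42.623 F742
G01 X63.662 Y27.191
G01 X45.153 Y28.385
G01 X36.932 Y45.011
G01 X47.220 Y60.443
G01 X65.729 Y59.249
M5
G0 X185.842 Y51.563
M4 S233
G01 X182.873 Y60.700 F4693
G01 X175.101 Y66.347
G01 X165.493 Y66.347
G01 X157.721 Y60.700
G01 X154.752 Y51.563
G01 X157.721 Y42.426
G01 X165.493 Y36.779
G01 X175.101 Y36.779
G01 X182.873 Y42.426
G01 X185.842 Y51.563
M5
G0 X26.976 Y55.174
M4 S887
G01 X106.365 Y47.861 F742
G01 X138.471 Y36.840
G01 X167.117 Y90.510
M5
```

y_svg = 117.087 − y_m.

[1] S233→`#ff0000` (engrave); closed run; points: 120.405,43.400 172.397,43.824 46.701,18.901 92.537,9.319 146.827,101.200

[2] S233→`#ff0000` (engrave); open run; points: 191.532,90.731 178.320,77.994 146.875,66.802 110.036,59.102 80.645,56.841 71.541,61.964

[3] S887→`#ff00ff` (cut); closed run; points: 65.729,57.838 73.950,74.464 63.662,89.896 45.153,88.702 36.932,72.076 47.220,56.644

[4] S233→`#ff0000` (engrave); closed run; points: 185.842,65.524 182.873,56.387 175.101,50.740 165.493,50.740 157.721,56.387 154.752,65.524 157.721,74.661 165.493,80.308 175.101,80.308 182.873,74.661

[5] S887→`#ff00ff` (cut); open run; points: 26.976,61.913 106.365,69.226 138.471,80.247 167.117,26.577

<svg xmlns="http://www.w3.org/2000/svg" width="230.033mm" height="117.087mm" viewBox="0 0 230.033 117.087">
  <polygon points="120.405,43.400 172.397,43.824 46.701,18.901 92.537,9.319 146.827,101.200" fill="none" stroke="#ff0000"/>
  <polyline points="191.532,90.731 178.320,77.994 146.875,66.802 110.036,59.102 80.645,56.841 71.541,61.964" fill="none" stroke="#ff0000"/>
  <polygon points="65.729,57.838 73.950,74.464 63.662,89.896 45.153,88.702 36.932,72.076 47.220,56.644" fill="none" stroke="#ff00ff"/>
  <polygon points="185.842,65.524 182.873,56.387 175.101,50.740 165.493,50.740 157.721,56.387 154.752,65.524 157.721,74.661 165.493,80.308 175.101,80.308 182.873,74.661" fill="none" stroke="#ff0000"/>
  <polyline points="26.976,61.913 106.365,69.226 138.471,80.247 167.117,26.577" fill="none" stroke="#ff00ff"/>
</svg>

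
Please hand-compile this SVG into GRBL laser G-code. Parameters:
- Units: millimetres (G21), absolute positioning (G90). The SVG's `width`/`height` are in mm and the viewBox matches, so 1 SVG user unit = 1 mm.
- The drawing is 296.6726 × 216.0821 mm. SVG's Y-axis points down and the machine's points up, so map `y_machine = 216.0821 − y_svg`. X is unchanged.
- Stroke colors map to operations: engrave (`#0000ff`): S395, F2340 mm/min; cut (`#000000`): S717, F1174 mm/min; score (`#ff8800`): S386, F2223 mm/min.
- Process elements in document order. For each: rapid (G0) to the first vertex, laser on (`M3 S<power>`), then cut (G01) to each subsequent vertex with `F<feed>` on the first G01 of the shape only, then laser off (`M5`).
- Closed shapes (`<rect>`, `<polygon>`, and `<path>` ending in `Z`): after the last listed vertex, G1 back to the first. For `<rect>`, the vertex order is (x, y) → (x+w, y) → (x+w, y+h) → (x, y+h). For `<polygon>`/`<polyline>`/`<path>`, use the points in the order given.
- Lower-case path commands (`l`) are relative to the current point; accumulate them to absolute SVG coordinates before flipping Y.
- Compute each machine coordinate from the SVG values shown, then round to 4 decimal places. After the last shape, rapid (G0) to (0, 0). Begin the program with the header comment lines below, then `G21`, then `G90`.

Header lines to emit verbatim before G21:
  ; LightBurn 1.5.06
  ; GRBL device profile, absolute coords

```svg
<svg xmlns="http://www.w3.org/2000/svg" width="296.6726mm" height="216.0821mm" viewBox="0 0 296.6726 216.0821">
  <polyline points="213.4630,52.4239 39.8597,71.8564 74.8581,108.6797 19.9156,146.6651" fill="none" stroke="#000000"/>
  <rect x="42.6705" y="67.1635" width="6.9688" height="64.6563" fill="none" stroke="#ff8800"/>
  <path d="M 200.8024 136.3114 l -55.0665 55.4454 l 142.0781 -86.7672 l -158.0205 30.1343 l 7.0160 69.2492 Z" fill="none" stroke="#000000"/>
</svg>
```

; LightBurn 1.5.06
; GRBL device profile, absolute coords
G21
G90
G0 X213.4630 Y163.6582
M3 S717
G01 X39.8597 Y144.2257 F1174
G01 X74.8581 Y107.4024
G01 X19.9156 Y69.4170
M5
G0 X42.6705 Y148.9186
M3 S386
G01 X49.6393 Y148.9186 F2223
G01 X49.6393 Y84.2623
G01 X42.6705 Y84.2623
G01 X42.6705 Y148.9186
M5
G0 X200.8024 Y79.7707
M3 S717
G01 X145.7359 Y24.3253 F1174
G01 X287.8140 Y111.0925
G01 X129.7935 Y80.9582
G01 X136.8095 Y11.7090
G01 X200.8024 Y79.7707
M5
G0 X0.0000 Y0.0000

1 u = 1 mm; y_m = 216.0821 − y.

[1] `<polyline>` open polyline, #000000→cut S717 F1174: (213.4630,163.6582) → (39.8597,144.2257) → (74.8581,107.4024) → (19.9156,69.4170)

[2] `<rect>` rectangle, #ff8800→score S386 F2223: (42.6705,148.9186) → (49.6393,148.9186) → (49.6393,84.2623) → (42.6705,84.2623) → (42.6705,148.9186) (closed)

[3] `<path>` closed polygon, #000000→cut S717 F1174: (200.8024,79.7707) → (145.7359,24.3253) → (287.8140,111.0925) → (129.7935,80.9582) → (136.8095,11.7090) → (200.8024,79.7707) (closed)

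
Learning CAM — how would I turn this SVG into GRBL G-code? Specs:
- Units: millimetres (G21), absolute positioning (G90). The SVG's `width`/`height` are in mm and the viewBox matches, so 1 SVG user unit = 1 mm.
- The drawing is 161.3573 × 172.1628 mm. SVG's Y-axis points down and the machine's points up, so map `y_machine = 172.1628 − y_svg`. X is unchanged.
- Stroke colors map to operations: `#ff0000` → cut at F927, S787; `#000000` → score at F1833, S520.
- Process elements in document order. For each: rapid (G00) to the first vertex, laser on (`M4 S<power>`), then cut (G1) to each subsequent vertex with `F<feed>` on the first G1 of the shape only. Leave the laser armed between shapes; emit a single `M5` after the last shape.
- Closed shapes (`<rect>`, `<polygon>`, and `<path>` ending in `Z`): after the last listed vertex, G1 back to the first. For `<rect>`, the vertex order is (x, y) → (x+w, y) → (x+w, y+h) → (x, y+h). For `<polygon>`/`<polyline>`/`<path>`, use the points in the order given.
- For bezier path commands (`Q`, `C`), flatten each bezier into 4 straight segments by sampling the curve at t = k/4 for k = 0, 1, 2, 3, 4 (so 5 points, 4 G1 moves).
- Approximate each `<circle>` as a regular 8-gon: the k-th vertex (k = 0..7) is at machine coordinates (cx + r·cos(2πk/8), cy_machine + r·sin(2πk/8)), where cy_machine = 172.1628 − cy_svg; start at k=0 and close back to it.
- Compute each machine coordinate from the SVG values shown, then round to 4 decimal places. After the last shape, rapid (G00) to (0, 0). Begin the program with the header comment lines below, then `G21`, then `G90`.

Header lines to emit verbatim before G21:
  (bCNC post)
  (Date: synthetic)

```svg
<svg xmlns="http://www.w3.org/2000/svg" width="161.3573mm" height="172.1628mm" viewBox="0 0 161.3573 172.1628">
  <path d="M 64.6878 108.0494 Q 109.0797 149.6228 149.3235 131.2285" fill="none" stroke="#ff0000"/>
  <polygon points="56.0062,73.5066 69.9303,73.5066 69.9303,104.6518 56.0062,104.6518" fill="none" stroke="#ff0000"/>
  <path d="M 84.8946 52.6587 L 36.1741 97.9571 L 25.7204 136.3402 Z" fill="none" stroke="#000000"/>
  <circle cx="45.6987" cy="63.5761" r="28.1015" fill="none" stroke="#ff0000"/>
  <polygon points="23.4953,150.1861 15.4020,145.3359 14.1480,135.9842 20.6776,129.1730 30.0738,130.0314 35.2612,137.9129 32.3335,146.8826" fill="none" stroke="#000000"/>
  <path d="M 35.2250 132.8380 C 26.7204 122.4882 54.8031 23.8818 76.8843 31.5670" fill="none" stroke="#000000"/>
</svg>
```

Since the viewBox matches the mm dimensions, user units are millimetres directly. The only transform is the Y-flip y_m = 172.1628 − y_svg.

Shape 1 is a quadratic bezier drawn with `<path>`. Its stroke #ff0000 means cut at S787, F927. After flipping Y the toolpath is (64.6878,64.1134) → (86.6245,47.0747) → (108.0427,37.5319) → (128.9423,35.4851) → (149.3235,40.9343).

Shape 2 is a rectangle drawn with `<polygon>`. Its stroke #ff0000 means cut at S787, F927. After flipping Y the toolpath is (56.0062,98.6562) → (69.9303,98.6562) → (69.9303,67.5110) → (56.0062,67.5110) → (56.0062,98.6562), returning to the start.

Shape 3 is a closed polygon drawn with `<path>`. Its stroke #000000 means score at S520, F1833. After flipping Y the toolpath is (84.8946,119.5041) → (36.1741,74.2057) → (25.7204,35.8226) → (84.8946,119.5041), returning to the start.

Shape 4 is a circle drawn with `<circle>`. Its stroke #ff0000 means cut at S787, F927. After flipping Y the toolpath is (73.8002,108.5867) → (65.5695,128.4575) → (45.6987,136.6882) → (25.8279,128.4575) → (17.5972,108.5867) → (25.8279,88.7159) → (45.6987,80.4852) → (65.5695,88.7159) → (73.8002,108.5867), returning to the start.

Shape 5 is a regular polygon drawn with `<polygon>`. Its stroke #000000 means score at S520, F1833. After flipping Y the toolpath is (23.4953,21.9767) → (15.4020,26.8269) → (14.1480,36.1786) → (20.6776,42.9898) → (30.0738,42.1314) → (35.2612,34.2499) → (32.3335,25.2802) → (23.4953,21.9767), returning to the start.

Shape 6 is a cubic bezier drawn with `<path>`. Its stroke #000000 means score at S520, F1833. After flipping Y the toolpath is (35.2250,39.3248) → (35.0412,60.5954) → (44.5850,96.7234) → (59.8636,129.4698) → (76.8843,140.5958).

(bCNC post)
(Date: synthetic)
G21
G90
G00 X64.6878 Y64.1134
M4 S787
G1 X86.6245 Y47.0747 F927
G1 X108.0427 Y37.5319
G1 X128.9423 Y35.4851
G1 X149.3235 Y40.9343
G00 X56.0062 Y98.6562
M4 S787
G1 X69.9303 Y98.6562 F927
G1 X69.9303 Y67.5110
G1 X56.0062 Y67.5110
G1 X56.0062 Y98.6562
G00 X84.8946 Y119.5041
M4 S520
G1 X36.1741 Y74.2057 F1833
G1 X25.7204 Y35.8226
G1 X84.8946 Y119.5041
G00 X73.8002 Y108.5867
M4 S787
G1 X65.5695 Y128.4575 F927
G1 X45.6987 Y136.6882
G1 X25.8279 Y128.4575
G1 X17.5972 Y108.5867
G1 X25.8279 Y88.7159
G1 X45.6987 Y80.4852
G1 X65.5695 Y88.7159
G1 X73.8002 Y108.5867
G00 X23.4953 Y21.9767
M4 S520
G1 X15.4020 Y26.8269 F1833
G1 X14.1480 Y36.1786
G1 X20.6776 Y42.9898
G1 X30.0738 Y42.1314
G1 X35.2612 Y34.2499
G1 X32.3335 Y25.2802
G1 X23.4953 Y21.9767
G00 X35.2250 Y39.3248
M4 S520
G1 X35.0412 Y60.5954 F1833
G1 X44.5850 Y96.7234
G1 X59.8636 Y129.4698
G1 X76.8843 Y140.5958
M5
G00 X0.0000 Y0.0000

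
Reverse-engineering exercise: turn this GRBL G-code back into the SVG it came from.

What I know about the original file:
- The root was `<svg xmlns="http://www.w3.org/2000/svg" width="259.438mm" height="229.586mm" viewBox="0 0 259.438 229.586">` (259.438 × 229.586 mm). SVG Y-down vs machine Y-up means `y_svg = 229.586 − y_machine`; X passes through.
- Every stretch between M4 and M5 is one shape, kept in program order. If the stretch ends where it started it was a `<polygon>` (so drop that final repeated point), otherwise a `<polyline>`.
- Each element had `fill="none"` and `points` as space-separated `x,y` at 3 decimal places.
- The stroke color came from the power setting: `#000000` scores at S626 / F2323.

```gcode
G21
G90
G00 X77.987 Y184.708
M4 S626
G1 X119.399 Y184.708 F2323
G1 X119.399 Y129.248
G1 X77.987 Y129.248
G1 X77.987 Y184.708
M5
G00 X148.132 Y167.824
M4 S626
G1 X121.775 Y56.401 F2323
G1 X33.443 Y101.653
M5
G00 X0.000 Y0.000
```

<svg xmlns="http://www.w3.org/2000/svg" width="259.438mm" height="229.586mm" viewBox="0 0 259.438 229.586">
  <polygon points="77.987,44.878 119.399,44.878 119.399,100.338 77.987,100.338" fill="none" stroke="#000000"/>
  <polyline points="148.132,61.762 121.775,173.185 33.443,127.933" fill="none" stroke="#000000"/>
</svg>

Machine Y-up, SVG Y-down with viewBox height 229.586, so y_svg = 229.586 − y_machine; X carries over. Every run uses S626, so all elements get stroke `#000000` (score).

Run 1: The run returns to its start, so emit a `<polygon>` with points (Y-flipped): 77.987,44.878 119.399,44.878 119.399,100.338 77.987,100.338.

Run 2: The run is open, so emit a `<polyline>` with points (Y-flipped): 148.132,61.762 121.775,173.185 33.443,127.933.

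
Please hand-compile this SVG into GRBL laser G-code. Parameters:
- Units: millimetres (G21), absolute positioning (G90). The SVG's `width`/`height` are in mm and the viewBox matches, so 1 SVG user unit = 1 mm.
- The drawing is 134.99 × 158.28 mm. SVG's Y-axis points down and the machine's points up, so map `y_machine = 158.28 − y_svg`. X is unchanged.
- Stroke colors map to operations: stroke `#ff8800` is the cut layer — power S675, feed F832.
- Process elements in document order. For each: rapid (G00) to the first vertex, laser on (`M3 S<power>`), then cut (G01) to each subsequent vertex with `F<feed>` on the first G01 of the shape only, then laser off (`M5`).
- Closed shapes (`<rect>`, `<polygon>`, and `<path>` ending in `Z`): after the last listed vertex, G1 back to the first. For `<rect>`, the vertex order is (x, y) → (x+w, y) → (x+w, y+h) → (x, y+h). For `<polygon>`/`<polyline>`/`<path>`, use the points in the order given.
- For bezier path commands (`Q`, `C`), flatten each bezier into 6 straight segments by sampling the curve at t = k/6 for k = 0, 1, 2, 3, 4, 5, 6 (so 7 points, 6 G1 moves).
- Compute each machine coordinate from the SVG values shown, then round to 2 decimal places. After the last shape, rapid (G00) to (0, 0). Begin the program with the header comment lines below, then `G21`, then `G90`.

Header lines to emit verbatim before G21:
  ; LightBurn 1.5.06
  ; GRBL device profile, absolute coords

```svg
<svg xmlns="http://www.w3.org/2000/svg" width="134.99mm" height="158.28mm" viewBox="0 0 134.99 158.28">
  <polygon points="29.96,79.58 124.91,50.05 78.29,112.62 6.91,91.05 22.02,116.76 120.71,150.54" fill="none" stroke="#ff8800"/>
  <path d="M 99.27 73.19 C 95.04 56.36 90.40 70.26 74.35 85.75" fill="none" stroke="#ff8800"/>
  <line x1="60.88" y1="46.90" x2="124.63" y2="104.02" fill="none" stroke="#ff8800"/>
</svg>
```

; LightBurn 1.5.06
; GRBL device profile, absolute coords
G21
G90
G00 X29.96 Y78.70
M3 S675
G01 X124.91 Y108.23 F832
G01 X78.29 Y45.66
G01 X6.91 Y67.23
G01 X22.02 Y41.52
G01 X120.71 Y7.74
G01 X29.96 Y78.70
M5
G00 X99.27 Y85.09
M3 S675
G01 X97.07 Y91.08 F832
G01 X94.50 Y92.76
G01 X91.24 Y90.93
G01 X87.00 Y86.41
G01 X81.48 Y80.01
G01 X74.35 Y72.53
M5
G00 X60.88 Y111.38
M3 S675
G01 X124.63 Y54.26 F832
M5
G00 X0.00 Y0.00

viewBox `0 0 134.99 158.28` with mm width/height → 1 unit = 1 mm. Flip: y_m = 158.28 − y_svg.

**Shape 1** — `<polygon>` closed polygon, stroke `#ff8800` → cut (S675, F832). Machine vertices: (29.96,78.70) → (124.91,108.23) → (78.29,45.66) → (6.91,67.23) → (22.02,41.52) → (120.71,7.74) → (29.96,78.70). Closed: final G1 returns to the first vertex.

**Shape 2** — `<path>` cubic bezier, stroke `#ff8800` → cut (S675, F832). Control points (SVG): P0=(99.27,73.19), P1=(95.04,56.36), P2=(90.40,70.26), P3=(74.35,85.75); sampled at t=k/6. Machine vertices: (99.27,85.09) → (97.07,91.08) → (94.50,92.76) → (91.24,90.93) → (87.00,86.41) → (81.48,80.01) → (74.35,72.53). Open path.

**Shape 3** — `<line>` line segment, stroke `#ff8800` → cut (S675, F832). Machine vertices: (60.88,111.38) → (124.63,54.26). Open path.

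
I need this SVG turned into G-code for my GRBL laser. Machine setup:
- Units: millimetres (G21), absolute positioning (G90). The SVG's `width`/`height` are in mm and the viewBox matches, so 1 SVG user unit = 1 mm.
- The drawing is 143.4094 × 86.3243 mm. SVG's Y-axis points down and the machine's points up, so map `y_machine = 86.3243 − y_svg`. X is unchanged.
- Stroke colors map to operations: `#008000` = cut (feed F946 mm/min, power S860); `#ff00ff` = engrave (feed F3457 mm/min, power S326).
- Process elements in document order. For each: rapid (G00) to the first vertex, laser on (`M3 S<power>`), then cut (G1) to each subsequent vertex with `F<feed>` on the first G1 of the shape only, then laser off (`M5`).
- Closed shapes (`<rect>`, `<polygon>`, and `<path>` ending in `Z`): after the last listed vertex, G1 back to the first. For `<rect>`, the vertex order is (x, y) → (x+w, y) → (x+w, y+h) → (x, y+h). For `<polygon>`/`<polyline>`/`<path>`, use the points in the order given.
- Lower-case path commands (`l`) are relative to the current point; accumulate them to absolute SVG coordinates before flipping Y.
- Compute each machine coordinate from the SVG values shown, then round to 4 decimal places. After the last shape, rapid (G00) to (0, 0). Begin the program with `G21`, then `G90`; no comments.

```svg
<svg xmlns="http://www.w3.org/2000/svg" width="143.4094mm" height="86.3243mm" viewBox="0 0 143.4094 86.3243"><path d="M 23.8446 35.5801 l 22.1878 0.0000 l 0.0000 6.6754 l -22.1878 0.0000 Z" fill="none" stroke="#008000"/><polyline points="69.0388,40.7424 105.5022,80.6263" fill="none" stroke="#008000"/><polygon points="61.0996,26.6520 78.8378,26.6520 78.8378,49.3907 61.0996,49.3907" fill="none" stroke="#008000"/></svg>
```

Since the viewBox matches the mm dimensions, user units are millimetres directly. The only transform is the Y-flip y_m = 86.3243 − y_svg.

Shape 1 is a rectangle drawn with `<path>`. Its stroke #008000 means cut at S860, F946. After flipping Y the toolpath is (23.8446,50.7442) → (46.0324,50.7442) → (46.0324,44.0688) → (23.8446,44.0688) → (23.8446,50.7442), returning to the start.

Shape 2 is a line segment drawn with `<polyline>`. Its stroke #008000 means cut at S860, F946. After flipping Y the toolpath is (69.0388,45.5819) → (105.5022,5.6980).

Shape 3 is a rectangle drawn with `<polygon>`. Its stroke #008000 means cut at S860, F946. After flipping Y the toolpath is (61.0996,59.6723) → (78.8378,59.6723) → (78.8378,36.9336) → (61.0996,36.9336) → (61.0996,59.6723), returning to the start.

G21
G90
G00 X23.8446 Y50.7442
M3 S860
G1 X46.0324 Y50.7442 F946
G1 X46.0324 Y44.0688
G1 X23.8446 Y44.0688
G1 X23.8446 Y50.7442
M5
G00 X69.0388 Y45.5819
M3 S860
G1 X105.5022 Y5.6980 F946
M5
G00 X61.0996 Y59.6723
M3 S860
G1 X78.8378 Y59.6723 F946
G1 X78.8378 Y36.9336
G1 X61.0996 Y36.9336
G1 X61.0996 Y59.6723
M5
G00 X0.0000 Y0.0000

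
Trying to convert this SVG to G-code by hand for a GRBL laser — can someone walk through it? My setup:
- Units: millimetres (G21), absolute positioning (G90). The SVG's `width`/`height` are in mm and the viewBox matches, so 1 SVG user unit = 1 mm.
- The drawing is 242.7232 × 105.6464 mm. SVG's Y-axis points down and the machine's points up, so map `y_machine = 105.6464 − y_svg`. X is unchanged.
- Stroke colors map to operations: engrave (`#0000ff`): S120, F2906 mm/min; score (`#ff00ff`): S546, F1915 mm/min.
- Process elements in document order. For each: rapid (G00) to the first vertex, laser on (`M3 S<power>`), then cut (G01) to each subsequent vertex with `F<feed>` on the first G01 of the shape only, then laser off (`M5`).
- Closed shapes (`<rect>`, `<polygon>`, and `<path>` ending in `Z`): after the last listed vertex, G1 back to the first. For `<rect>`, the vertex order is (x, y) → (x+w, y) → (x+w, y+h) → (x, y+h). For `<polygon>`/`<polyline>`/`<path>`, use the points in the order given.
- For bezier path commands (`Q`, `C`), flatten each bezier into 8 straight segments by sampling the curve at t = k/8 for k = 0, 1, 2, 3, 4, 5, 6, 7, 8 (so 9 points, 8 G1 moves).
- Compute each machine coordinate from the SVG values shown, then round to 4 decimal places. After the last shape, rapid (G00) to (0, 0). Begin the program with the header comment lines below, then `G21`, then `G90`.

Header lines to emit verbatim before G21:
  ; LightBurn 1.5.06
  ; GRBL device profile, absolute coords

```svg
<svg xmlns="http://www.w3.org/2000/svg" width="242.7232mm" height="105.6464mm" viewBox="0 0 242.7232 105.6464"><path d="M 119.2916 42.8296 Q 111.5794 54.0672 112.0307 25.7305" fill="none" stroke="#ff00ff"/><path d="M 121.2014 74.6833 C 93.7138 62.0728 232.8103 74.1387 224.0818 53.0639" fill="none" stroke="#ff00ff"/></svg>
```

viewBox `0 0 242.7232 105.6464` with mm width/height → 1 unit = 1 mm. Flip: y_m = 105.6464 − y_svg.

**Shape 1** — `<path>` quadratic bezier, stroke `#ff00ff` → score (S546, F1915). Control points (SVG): P0=(119.2916,42.8296), P1=(111.5794,54.0672), P2=(112.0307,25.7305); sampled at t=k/8. Machine vertices: (119.2916,62.8168) → (117.4911,60.6257) → (115.9457,59.6714) → (114.6554,59.9537) → (113.6203,61.4728) → (112.8402,64.2285) → (112.3153,68.2209) → (112.0454,73.4501) → (112.0307,79.9159). Open path.

**Shape 2** — `<path>` cubic bezier, stroke `#ff00ff` → score (S546, F1915). Control points (SVG): P0=(121.2014,74.6833), P1=(93.7138,62.0728), P2=(232.8103,74.1387), P3=(224.0818,53.0639); sampled at t=k/8. Machine vertices: (121.2014,30.9631) → (118.0881,34.6483) → (126.9076,36.6975) → (143.9753,37.7885) → (165.6069,38.5987) → (188.1179,39.8056) → (207.8236,42.0869) → (221.0398,46.1200) → (224.0818,52.5825). Open path.

; LightBurn 1.5.06
; GRBL device profile, absolute coords
G21
G90
G00 X119.2916 Y62.8168
M3 S546
G01 X117.4911 Y60.6257 F1915
G01 X115.9457 Y59.6714
G01 X114.6554 Y59.9537
G01 X113.6203 Y61.4728
G01 X112.8402 Y64.2285
G01 X112.3153 Y68.2209
G01 X112.0454 Y73.4501
G01 X112.0307 Y79.9159
M5
G00 X121.2014 Y30.9631
M3 S546
G01 X118.0881 Y34.6483 F1915
G01 X126.9076 Y36.6975
G01 X143.9753 Y37.7885
G01 X165.6069 Y38.5987
G01 X188.1179 Y39.8056
G01 X207.8236 Y42.0869
G01 X221.0398 Y46.1200
G01 X224.0818 Y52.5825
M5
G00 X0.0000 Y0.0000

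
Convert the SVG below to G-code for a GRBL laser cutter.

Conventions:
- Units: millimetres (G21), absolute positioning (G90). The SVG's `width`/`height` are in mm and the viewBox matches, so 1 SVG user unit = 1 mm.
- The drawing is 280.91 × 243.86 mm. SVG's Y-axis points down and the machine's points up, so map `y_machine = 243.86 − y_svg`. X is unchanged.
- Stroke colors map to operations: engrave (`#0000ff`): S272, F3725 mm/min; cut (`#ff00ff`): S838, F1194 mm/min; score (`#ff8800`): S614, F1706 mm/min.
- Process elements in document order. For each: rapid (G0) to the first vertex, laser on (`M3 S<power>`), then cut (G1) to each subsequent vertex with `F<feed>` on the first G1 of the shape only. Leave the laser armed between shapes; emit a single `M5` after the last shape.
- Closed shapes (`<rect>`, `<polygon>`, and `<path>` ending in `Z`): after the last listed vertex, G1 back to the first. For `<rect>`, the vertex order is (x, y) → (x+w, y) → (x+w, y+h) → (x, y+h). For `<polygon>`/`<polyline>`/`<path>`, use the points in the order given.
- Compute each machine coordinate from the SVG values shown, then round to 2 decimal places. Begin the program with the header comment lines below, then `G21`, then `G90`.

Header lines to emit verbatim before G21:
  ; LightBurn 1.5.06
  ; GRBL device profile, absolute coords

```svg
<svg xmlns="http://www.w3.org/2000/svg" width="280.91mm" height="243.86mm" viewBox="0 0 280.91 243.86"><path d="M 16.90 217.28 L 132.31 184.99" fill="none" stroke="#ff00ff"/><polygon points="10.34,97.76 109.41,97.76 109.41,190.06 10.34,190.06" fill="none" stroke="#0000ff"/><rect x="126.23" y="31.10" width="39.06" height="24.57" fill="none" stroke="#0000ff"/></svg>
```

viewBox `0 0 280.91 243.86` with mm width/height → 1 unit = 1 mm. Flip: y_m = 243.86 − y_svg.

**Shape 1** — `<path>` line segment, stroke `#ff00ff` → cut (S838, F1194). Machine vertices: (16.90,26.58) → (132.31,58.87). Open path.

**Shape 2** — `<polygon>` rectangle, stroke `#0000ff` → engrave (S272, F3725). Machine vertices: (10.34,146.10) → (109.41,146.10) → (109.41,53.80) → (10.34,53.80) → (10.34,146.10). Closed: final G1 returns to the first vertex.

**Shape 3** — `<rect>` rectangle, stroke `#0000ff` → engrave (S272, F3725). Machine vertices: (126.23,212.76) → (165.29,212.76) → (165.29,188.19) → (126.23,188.19) → (126.23,212.76). Closed: final G1 returns to the first vertex.

; LightBurn 1.5.06
; GRBL device profile, absolute coords
G21
G90
G0 X16.90 Y26.58
M3 S838
G1 X132.31 Y58.87 F1194
G0 X10.34 Y146.10
M3 S272
G1 X109.41 Y146.10 F3725
G1 X109.41 Y53.80
G1 X10.34 Y53.80
G1 X10.34 Y146.10
G0 X126.23 Y212.76
M3 S272
G1 X165.29 Y212.76 F3725
G1 X165.29 Y188.19
G1 X126.23 Y188.19
G1 X126.23 Y212.76
M5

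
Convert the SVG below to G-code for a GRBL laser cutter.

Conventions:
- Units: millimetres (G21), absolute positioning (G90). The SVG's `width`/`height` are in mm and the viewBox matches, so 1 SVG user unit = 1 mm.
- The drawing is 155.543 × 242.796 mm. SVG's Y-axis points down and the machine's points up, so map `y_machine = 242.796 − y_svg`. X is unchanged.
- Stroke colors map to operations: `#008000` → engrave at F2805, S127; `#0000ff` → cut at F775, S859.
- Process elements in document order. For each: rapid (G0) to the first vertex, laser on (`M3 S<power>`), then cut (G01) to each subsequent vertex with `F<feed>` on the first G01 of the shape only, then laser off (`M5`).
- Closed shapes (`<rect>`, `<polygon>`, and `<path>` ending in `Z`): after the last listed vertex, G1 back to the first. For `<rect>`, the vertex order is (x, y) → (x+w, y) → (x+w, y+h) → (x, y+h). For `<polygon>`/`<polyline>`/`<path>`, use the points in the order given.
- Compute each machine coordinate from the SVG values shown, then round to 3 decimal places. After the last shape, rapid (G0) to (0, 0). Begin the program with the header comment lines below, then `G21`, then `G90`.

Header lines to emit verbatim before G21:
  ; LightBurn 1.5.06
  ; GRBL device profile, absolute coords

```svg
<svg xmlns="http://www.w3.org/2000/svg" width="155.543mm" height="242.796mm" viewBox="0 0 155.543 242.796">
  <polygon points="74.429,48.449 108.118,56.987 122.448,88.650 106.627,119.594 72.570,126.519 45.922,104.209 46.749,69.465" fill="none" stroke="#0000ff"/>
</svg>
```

1 u = 1 mm; y_m = 242.796 − y.

[1] `<polygon>` regular polygon, #0000ff→cut S859 F775: (74.429,194.347) → (108.118,185.809) → (122.448,154.146) → (106.627,123.202) → (72.570,116.277) → (45.922,138.587) → (46.749,173.331) → (74.429,194.347) (closed)

; LightBurn 1.5.06
; GRBL device profile, absolute coords
G21
G90
G0 X74.429 Y194.347
M3 S859
G01 X108.118 Y185.809 F775
G01 X122.448 Y154.146
G01 X106.627 Y123.202
G01 X72.570 Y116.277
G01 X45.922 Y138.587
G01 X46.749 Y173.331
G01 X74.429 Y194.347
M5
G0 X0.000 Y0.000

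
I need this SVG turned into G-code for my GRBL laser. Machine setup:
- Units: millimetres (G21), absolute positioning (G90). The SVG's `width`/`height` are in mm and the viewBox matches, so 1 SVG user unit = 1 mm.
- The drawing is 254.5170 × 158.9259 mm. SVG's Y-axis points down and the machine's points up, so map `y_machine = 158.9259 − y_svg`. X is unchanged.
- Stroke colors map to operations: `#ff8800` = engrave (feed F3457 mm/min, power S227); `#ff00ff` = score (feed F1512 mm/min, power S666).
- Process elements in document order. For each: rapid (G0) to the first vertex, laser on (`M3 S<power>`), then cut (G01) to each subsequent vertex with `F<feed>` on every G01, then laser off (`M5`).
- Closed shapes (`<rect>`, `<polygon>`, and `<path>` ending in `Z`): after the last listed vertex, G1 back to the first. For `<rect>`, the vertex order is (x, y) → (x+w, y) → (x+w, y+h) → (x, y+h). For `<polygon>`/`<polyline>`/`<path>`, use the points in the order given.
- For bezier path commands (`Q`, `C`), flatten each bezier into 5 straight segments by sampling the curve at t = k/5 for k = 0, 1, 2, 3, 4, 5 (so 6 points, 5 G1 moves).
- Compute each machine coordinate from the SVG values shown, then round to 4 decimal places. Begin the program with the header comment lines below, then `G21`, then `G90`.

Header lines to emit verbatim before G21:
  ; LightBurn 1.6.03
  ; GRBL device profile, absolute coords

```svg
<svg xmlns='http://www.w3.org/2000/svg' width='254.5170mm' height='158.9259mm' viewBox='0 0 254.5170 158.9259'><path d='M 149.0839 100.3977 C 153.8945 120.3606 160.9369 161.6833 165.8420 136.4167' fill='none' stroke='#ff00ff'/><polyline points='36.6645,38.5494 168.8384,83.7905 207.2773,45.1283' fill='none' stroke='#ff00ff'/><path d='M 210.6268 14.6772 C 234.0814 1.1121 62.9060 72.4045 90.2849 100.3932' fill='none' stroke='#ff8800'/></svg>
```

Since the viewBox matches the mm dimensions, user units are millimetres directly. The only transform is the Y-flip y_m = 158.9259 − y_svg.

Shape 1 is a cubic bezier drawn with `<path>`. Its stroke #ff00ff means score at S666, F1512. After flipping Y the toolpath is (149.0839,58.5282) → (152.2031,44.6909) → (155.6483,29.9488) → (159.2096,18.5234) → (162.6774,14.6364) → (165.8420,22.5092).

Shape 2 is a open polyline drawn with `<polyline>`. Its stroke #ff00ff means score at S666, F1512. After flipping Y the toolpath is (36.6645,120.3765) → (168.8384,75.1354) → (207.2773,113.7976).

Shape 3 is a cubic bezier drawn with `<path>`. Its stroke #ff8800 means engrave at S227, F3457. After flipping Y the toolpath is (210.6268,144.2487) → (204.4894,143.2301) → (170.5137,127.9975) → (127.5725,104.7026) → (94.5386,79.4971) → (90.2849,58.5327).

; LightBurn 1.6.03
; GRBL device profile, absolute coords
G21
G90
G0 X149.0839 Y58.5282
M3 S666
G01 X152.2031 Y44.6909 F1512
G01 X155.6483 Y29.9488 F1512
G01 X159.2096 Y18.5234 F1512
G01 X162.6774 Y14.6364 F1512
G01 X165.8420 Y22.5092 F1512
M5
G0 X36.6645 Y120.3765
M3 S666
G01 X168.8384 Y75.1354 F1512
G01 X207.2773 Y113.7976 F1512
M5
G0 X210.6268 Y144.2487
M3 S227
G01 X204.4894 Y143.2301 F3457
G01 X170.5137 Y127.9975 F3457
G01 X127.5725 Y104.7026 F3457
G01 X94.5386 Y79.4971 F3457
G01 X90.2849 Y58.5327 F3457
M5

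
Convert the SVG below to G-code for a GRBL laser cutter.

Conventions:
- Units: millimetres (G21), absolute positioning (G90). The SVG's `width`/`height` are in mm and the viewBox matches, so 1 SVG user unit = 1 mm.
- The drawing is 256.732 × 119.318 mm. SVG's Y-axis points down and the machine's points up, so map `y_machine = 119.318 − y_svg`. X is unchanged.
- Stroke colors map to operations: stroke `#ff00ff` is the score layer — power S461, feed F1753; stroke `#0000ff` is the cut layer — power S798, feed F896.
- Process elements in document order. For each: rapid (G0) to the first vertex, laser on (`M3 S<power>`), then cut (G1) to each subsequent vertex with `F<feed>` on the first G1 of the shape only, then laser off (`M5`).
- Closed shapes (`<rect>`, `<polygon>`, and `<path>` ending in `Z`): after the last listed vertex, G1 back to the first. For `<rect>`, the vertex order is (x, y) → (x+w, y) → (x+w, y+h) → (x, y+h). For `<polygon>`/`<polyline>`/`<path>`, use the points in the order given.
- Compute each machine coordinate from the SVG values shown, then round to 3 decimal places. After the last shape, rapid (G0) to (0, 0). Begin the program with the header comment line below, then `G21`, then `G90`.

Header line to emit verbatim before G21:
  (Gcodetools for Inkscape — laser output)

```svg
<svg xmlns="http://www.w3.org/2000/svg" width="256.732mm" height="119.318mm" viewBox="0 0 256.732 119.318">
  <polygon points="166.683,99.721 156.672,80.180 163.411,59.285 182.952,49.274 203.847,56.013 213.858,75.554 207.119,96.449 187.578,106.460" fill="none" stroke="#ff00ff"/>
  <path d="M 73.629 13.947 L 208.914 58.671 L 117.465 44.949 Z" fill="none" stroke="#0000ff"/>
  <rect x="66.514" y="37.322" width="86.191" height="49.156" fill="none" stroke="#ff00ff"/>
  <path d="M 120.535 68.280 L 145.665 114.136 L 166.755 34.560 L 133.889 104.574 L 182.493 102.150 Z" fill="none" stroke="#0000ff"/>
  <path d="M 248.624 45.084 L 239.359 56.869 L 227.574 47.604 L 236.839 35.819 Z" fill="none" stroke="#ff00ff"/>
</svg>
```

(Gcodetools for Inkscape — laser output)
G21
G90
G0 X166.683 Y19.597
M3 S461
G1 X156.672 Y39.138 F1753
G1 X163.411 Y60.033
G1 X182.952 Y70.044
G1 X203.847 Y63.305
G1 X213.858 Y43.764
G1 X207.119 Y22.869
G1 X187.578 Y12.858
G1 X166.683 Y19.597
M5
G0 X73.629 Y105.371
M3 S798
G1 X208.914 Y60.647 F896
G1 X117.465 Y74.369
G1 X73.629 Y105.371
M5
G0 X66.514 Y81.996
M3 S461
G1 X152.705 Y81.996 F1753
G1 X152.705 Y32.840
G1 X66.514 Y32.840
G1 X66.514 Y81.996
M5
G0 X120.535 Y51.038
M3 S798
G1 X145.665 Y5.182 F896
G1 X166.755 Y84.758
G1 X133.889 Y14.744
G1 X182.493 Y17.168
G1 X120.535 Y51.038
M5
G0 X248.624 Y74.234
M3 S461
G1 X239.359 Y62.449 F1753
G1 X227.574 Y71.714
G1 X236.839 Y83.499
G1 X248.624 Y74.234
M5
G0 X0.000 Y0.000

1 u = 1 mm; y_m = 119.318 − y.

[1] `<polygon>` regular polygon, #ff00ff→score S461 F1753: (166.683,19.597) → (156.672,39.138) → (163.411,60.033) → (182.952,70.044) → (203.847,63.305) → (213.858,43.764) → (207.119,22.869) → (187.578,12.858) → (166.683,19.597) (closed)

[2] `<path>` closed polygon, #0000ff→cut S798 F896: (73.629,105.371) → (208.914,60.647) → (117.465,74.369) → (73.629,105.371) (closed)

[3] `<rect>` rectangle, #ff00ff→score S461 F1753: (66.514,81.996) → (152.705,81.996) → (152.705,32.840) → (66.514,32.840) → (66.514,81.996) (closed)

[4] `<path>` closed polygon, #0000ff→cut S798 F896: (120.535,51.038) → (145.665,5.182) → (166.755,84.758) → (133.889,14.744) → (182.493,17.168) → (120.535,51.038) (closed)

[5] `<path>` regular polygon, #ff00ff→score S461 F1753: (248.624,74.234) → (239.359,62.449) → (227.574,71.714) → (236.839,83.499) → (248.624,74.234) (closed)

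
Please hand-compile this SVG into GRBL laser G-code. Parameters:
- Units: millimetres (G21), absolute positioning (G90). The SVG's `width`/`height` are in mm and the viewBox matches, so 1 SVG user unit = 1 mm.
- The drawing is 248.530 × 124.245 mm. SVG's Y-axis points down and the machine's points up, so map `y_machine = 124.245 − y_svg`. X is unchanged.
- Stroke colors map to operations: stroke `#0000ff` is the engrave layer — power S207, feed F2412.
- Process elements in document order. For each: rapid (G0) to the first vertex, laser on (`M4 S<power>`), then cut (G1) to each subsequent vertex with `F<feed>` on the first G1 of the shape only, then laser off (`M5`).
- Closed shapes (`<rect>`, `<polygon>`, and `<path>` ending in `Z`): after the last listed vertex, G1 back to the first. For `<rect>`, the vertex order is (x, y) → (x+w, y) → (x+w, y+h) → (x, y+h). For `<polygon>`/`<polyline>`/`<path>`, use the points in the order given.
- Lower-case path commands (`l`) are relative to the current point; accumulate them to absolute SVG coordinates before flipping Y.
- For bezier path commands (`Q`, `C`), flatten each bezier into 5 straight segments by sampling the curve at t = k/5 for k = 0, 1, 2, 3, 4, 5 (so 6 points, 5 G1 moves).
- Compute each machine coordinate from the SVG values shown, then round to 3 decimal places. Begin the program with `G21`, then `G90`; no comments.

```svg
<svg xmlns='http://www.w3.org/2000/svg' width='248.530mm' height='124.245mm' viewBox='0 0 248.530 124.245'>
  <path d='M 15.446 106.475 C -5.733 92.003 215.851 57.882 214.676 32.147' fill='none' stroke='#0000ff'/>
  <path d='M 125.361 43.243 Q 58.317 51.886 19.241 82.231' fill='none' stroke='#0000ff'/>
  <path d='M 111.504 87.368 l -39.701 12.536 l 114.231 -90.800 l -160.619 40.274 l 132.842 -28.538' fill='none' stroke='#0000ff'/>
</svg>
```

G21
G90
G0 X15.446 Y17.770
M4 S207
G1 X28.146 Y28.587 F2412
G1 X76.764 Y42.774
G1 X138.955 Y58.985
G1 X192.374 Y75.875
G1 X214.676 Y92.098
M5
G0 X125.361 Y81.002
M4 S207
G1 X99.662 Y76.677 F2412
G1 X76.201 Y70.615
G1 X54.977 Y62.818
G1 X35.990 Y53.284
G1 X19.241 Y42.014
M5
G0 X111.504 Y36.877
M4 S207
G1 X71.803 Y24.341 F2412
G1 X186.034 Y115.141
G1 X25.415 Y74.867
G1 X158.257 Y103.405
M5

1 u = 1 mm; y_m = 124.245 − y.

[1] `<path>` cubic bezier, #0000ff→engrave S207 F2412: (15.446,17.770) → (28.146,28.587) → (76.764,42.774) → (138.955,58.985) → (192.374,75.875) → (214.676,92.098)

[2] `<path>` quadratic bezier, #0000ff→engrave S207 F2412: (125.361,81.002) → (99.662,76.677) → (76.201,70.615) → (54.977,62.818) → (35.990,53.284) → (19.241,42.014)

[3] `<path>` open polyline, #0000ff→engrave S207 F2412: (111.504,36.877) → (71.803,24.341) → (186.034,115.141) → (25.415,74.867) → (158.257,103.405)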